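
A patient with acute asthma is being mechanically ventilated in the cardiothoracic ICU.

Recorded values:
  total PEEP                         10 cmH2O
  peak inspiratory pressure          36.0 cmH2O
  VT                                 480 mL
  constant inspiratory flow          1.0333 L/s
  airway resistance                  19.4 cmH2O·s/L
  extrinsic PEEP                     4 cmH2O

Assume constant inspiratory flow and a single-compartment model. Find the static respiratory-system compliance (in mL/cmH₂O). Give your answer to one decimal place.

80.6

Total PEEP = 10 cmH2O (set 4 + intrinsic 6); this is the baseline alveolar pressure.
Equation of motion (constant flow): PIP = Vt/C + R·V̇ + PEEP.
Vt/C = PIP − R·V̇ − PEEP = 36.0 − 19.4×1.0333 − 10 = 36.0 − 20.046 − 10 = 5.954 cmH2O.
C = Vt / 5.954 = 480 / 5.954 = 80.618 mL/cmH2O.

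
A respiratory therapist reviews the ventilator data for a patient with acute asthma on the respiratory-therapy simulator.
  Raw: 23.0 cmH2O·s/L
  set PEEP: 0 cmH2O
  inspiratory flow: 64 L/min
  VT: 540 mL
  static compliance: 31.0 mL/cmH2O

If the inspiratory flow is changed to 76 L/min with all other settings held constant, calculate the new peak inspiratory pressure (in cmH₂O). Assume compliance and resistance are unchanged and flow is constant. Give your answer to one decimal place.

Flow: 64 L/min ÷ 60 = 1.0667 L/s.
New flow: 76 L/min ÷ 60 = 1.2667 L/s.
PIP = Vt/C + R·V̇ + PEEP (constant-flow equation of motion).
Only the resistive term changes: ΔPIP = R × ΔV̇ = 23.0 × (1.2667 − 1.0667) = 23.0 × 0.2 = 4.6 cmH2O.
Original PIP = 540/31.0 + 23.0×1.0667 + 0 = 41.953 cmH2O; new PIP = 41.953 + (4.6) = 46.553 cmH2O.

46.6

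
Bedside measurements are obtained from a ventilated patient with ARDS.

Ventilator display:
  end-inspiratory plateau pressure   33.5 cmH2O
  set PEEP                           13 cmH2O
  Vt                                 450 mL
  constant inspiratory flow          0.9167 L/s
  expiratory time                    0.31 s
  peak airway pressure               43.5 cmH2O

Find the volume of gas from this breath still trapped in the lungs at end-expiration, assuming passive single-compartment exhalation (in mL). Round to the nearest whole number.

123

R = (PIP − Pplat)/V̇ = (43.5 − 33.5) / 0.9167 = 10.0/0.9167 = 10.909 cmH2O·s/L.
C = Vt/(Pplat − PEEP) = 450.0 / (33.5 − 13) = 450.0/20.5 = 21.951 mL/cmH2O.
τ = R × C = 10.909 × 0.02195 L/cmH2O = 0.2395 s.
Fraction remaining = e^(−Te/τ) = e^(−0.31/0.2395) = 0.2741.
Trapped volume = 450.0 × 0.2741 = 123.35 mL.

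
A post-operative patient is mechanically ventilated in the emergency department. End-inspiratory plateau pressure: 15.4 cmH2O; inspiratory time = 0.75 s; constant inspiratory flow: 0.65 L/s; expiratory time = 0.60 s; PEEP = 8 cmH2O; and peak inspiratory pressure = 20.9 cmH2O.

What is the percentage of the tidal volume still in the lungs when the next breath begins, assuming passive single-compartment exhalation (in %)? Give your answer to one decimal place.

34.1

Vt = flow × Ti = 0.65 L/s × 0.75 s × 1000 mL/L = 487.5 mL.
R = (PIP − Pplat)/V̇ = (20.9 − 15.4) / 0.65 = 5.5/0.65 = 8.462 cmH2O·s/L.
C = Vt/(Pplat − PEEP) = 487.5 / (15.4 − 8) = 487.5/7.4 = 65.878 mL/cmH2O.
τ = R × C = 8.462 × 0.06588 L/cmH2O = 0.5575 s.
Fraction remaining at end-expiration = e^(−Te/τ) = e^(−0.60/0.5575) = 0.3409 → 34.09%.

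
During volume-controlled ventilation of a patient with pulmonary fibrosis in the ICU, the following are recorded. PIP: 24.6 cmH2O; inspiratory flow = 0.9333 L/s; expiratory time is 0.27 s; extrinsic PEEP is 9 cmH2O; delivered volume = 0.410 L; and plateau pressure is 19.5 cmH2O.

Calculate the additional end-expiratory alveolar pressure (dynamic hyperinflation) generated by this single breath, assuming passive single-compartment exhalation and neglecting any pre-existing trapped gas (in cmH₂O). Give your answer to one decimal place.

3.0

R = (PIP − Pplat)/V̇ = (24.6 − 19.5) / 0.9333 = 5.1/0.9333 = 5.464 cmH2O·s/L.
C = Vt/(Pplat − PEEP) = 410.0 / (19.5 − 9) = 410.0/10.5 = 39.048 mL/cmH2O.
τ = R × C = 5.464 × 0.03905 L/cmH2O = 0.2134 s.
Fraction remaining = e^(−Te/τ) = e^(−0.27/0.2134) = 0.2822; trapped volume = 410.0 × 0.2822 = 115.7 mL.
Additional alveolar pressure from trapping ≈ V_trapped / C = 115.7 / 39.048 = 2.963 cmH2O.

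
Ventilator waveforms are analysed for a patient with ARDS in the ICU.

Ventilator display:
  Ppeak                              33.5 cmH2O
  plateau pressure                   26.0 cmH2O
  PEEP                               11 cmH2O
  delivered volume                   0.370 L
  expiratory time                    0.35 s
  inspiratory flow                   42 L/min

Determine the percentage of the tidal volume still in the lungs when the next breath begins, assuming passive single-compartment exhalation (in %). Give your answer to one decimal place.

26.6

Flow: 42 L/min ÷ 60 = 0.7 L/s.
R = (PIP − Pplat)/V̇ = (33.5 − 26.0) / 0.7 = 7.5/0.7 = 10.714 cmH2O·s/L.
C = Vt/(Pplat − PEEP) = 370.0 / (26.0 − 11) = 370.0/15.0 = 24.667 mL/cmH2O.
τ = R × C = 10.714 × 0.02467 L/cmH2O = 0.2643 s.
Fraction remaining at end-expiration = e^(−Te/τ) = e^(−0.35/0.2643) = 0.266 → 26.6%.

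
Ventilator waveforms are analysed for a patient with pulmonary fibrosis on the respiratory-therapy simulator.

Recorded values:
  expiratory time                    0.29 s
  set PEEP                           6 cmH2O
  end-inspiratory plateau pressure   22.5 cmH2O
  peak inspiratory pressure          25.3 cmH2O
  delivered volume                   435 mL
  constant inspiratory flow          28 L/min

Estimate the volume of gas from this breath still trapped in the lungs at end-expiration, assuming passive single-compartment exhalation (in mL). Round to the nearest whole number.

70

Flow: 28 L/min ÷ 60 = 0.4667 L/s.
R = (PIP − Pplat)/V̇ = (25.3 − 22.5) / 0.4667 = 2.8/0.4667 = 6.0 cmH2O·s/L.
C = Vt/(Pplat − PEEP) = 435.0 / (22.5 − 6) = 435.0/16.5 = 26.364 mL/cmH2O.
τ = R × C = 6.0 × 0.02636 L/cmH2O = 0.1582 s.
Fraction remaining = e^(−Te/τ) = e^(−0.29/0.1582) = 0.1599.
Trapped volume = 435.0 × 0.1599 = 69.557 mL.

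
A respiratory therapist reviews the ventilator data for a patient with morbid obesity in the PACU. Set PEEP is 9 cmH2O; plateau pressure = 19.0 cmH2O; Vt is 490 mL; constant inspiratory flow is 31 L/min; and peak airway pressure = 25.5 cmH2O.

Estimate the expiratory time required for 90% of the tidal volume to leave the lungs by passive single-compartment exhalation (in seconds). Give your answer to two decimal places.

1.42

Flow: 31 L/min ÷ 60 = 0.5167 L/s.
R = (PIP − Pplat)/V̇ = (25.5 − 19.0) / 0.5167 = 6.5/0.5167 = 12.58 cmH2O·s/L.
C = Vt/(Pplat − PEEP) = 490.0 / (19.0 − 9) = 490.0/10.0 = 49.0 mL/cmH2O.
τ = R × C = 12.58 × 0.049 L/cmH2O = 0.6164 s.
t = −τ·ln(1 − 0.90) = −0.6164·ln(0.1) = 1.419 s.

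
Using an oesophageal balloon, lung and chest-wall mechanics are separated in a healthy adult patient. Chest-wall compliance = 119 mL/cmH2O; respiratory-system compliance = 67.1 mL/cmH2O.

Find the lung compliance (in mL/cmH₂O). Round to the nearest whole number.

154

1/CL = 1/Crs − 1/Ccw.
1/CL = 1/67.1 − 1/119 = 0.0065.
CL = 153.85 mL/cmH2O.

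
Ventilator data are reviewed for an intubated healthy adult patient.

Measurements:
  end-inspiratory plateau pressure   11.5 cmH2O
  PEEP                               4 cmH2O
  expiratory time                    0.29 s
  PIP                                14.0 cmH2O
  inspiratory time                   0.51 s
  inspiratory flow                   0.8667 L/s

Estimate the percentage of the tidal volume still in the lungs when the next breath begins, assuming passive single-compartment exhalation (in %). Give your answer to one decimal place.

18.2

Vt = flow × Ti = 0.8667 L/s × 0.51 s × 1000 mL/L = 442.02 mL.
R = (PIP − Pplat)/V̇ = (14.0 − 11.5) / 0.8667 = 2.5/0.8667 = 2.885 cmH2O·s/L.
C = Vt/(Pplat − PEEP) = 442.02 / (11.5 − 4) = 442.02/7.5 = 58.936 mL/cmH2O.
τ = R × C = 2.885 × 0.05894 L/cmH2O = 0.17 s.
Fraction remaining at end-expiration = e^(−Te/τ) = e^(−0.29/0.17) = 0.1816 → 18.16%.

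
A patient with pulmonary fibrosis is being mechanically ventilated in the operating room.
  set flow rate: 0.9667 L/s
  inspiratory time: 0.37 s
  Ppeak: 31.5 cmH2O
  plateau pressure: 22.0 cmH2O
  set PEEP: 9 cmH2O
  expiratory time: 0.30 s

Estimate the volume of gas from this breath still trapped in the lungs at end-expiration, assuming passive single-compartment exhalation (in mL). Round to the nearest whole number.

118

Vt = flow × Ti = 0.9667 L/s × 0.37 s × 1000 mL/L = 357.68 mL.
R = (PIP − Pplat)/V̇ = (31.5 − 22.0) / 0.9667 = 9.5/0.9667 = 9.827 cmH2O·s/L.
C = Vt/(Pplat − PEEP) = 357.68 / (22.0 − 9) = 357.68/13.0 = 27.514 mL/cmH2O.
τ = R × C = 9.827 × 0.02751 L/cmH2O = 0.2703 s.
Fraction remaining = e^(−Te/τ) = e^(−0.30/0.2703) = 0.3296.
Trapped volume = 357.68 × 0.3296 = 117.89 mL.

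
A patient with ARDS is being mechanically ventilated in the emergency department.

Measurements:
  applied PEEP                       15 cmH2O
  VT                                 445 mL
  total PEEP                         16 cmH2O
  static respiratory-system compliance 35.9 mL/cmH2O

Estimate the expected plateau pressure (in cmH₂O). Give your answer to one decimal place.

28.4

End-expiratory occlusion gives total PEEP = 16 cmH2O (intrinsic PEEP = 16 − 15 = 1). Use total PEEP for the elastic gradient.
Pplat = PEEPtotal + Vt / Cstat = 16 + 445 / 35.9 = 16 + 12.396 = 28.396 cmH2O.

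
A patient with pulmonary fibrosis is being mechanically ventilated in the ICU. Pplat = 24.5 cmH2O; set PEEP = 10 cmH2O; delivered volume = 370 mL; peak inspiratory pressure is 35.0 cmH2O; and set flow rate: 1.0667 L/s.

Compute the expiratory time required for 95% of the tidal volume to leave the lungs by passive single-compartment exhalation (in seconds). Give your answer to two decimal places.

R = (PIP − Pplat)/V̇ = (35.0 − 24.5) / 1.0667 = 10.5/1.0667 = 9.843 cmH2O·s/L.
C = Vt/(Pplat − PEEP) = 370.0 / (24.5 − 10) = 370.0/14.5 = 25.517 mL/cmH2O.
τ = R × C = 9.843 × 0.02552 L/cmH2O = 0.2512 s.
t = −τ·ln(1 − 0.95) = −0.2512·ln(0.05) = 0.7525 s.

0.75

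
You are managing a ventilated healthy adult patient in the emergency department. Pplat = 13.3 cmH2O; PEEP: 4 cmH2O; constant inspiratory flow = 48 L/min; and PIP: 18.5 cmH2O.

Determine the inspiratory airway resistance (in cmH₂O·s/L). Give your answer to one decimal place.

Flow: 48 L/min ÷ 60 = 0.8 L/s.
Raw = (PIP − Pplat) / flow = (18.5 − 13.3) / 0.8 = 5.2 / 0.8 = 6.5 cmH2O·s/L.

6.5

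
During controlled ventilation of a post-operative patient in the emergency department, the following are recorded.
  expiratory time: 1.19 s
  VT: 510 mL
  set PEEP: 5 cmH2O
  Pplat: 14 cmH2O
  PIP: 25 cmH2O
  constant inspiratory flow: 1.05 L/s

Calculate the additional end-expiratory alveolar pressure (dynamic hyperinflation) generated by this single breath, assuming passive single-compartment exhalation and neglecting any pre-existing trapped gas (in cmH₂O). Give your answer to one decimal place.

1.2

R = (PIP − Pplat)/V̇ = (25 − 14) / 1.05 = 11.0/1.05 = 10.476 cmH2O·s/L.
C = Vt/(Pplat − PEEP) = 510.0 / (14 − 5) = 510.0/9.0 = 56.667 mL/cmH2O.
τ = R × C = 10.476 × 0.05667 L/cmH2O = 0.5937 s.
Fraction remaining = e^(−Te/τ) = e^(−1.19/0.5937) = 0.1347; trapped volume = 510.0 × 0.1347 = 68.697 mL.
Additional alveolar pressure from trapping ≈ V_trapped / C = 68.697 / 56.667 = 1.212 cmH2O.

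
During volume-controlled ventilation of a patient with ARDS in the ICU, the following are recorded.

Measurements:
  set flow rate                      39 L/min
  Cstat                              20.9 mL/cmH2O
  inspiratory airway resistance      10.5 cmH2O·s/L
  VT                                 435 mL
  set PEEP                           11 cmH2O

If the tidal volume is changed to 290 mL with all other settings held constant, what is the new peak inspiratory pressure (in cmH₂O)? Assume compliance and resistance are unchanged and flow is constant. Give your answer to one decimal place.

Flow: 39 L/min ÷ 60 = 0.65 L/s.
PIP = Vt/C + R·V̇ + PEEP (constant-flow equation of motion).
Only the elastic term changes: ΔPIP = ΔVt / C = (290 − 435) / 20.9 = -6.938 cmH2O.
Original PIP = 435/20.9 + 10.5×0.65 + 11 = 38.638 cmH2O; new PIP = 38.638 + (-6.938) = 31.7 cmH2O.

31.7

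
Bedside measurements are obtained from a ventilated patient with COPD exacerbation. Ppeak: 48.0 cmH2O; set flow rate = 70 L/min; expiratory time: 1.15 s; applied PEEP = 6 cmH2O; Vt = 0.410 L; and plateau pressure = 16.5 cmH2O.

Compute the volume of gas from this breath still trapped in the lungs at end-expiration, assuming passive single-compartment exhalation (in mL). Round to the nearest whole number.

138

Flow: 70 L/min ÷ 60 = 1.1667 L/s.
R = (PIP − Pplat)/V̇ = (48.0 − 16.5) / 1.1667 = 31.5/1.1667 = 26.999 cmH2O·s/L.
C = Vt/(Pplat − PEEP) = 410.0 / (16.5 − 6) = 410.0/10.5 = 39.048 mL/cmH2O.
τ = R × C = 26.999 × 0.03905 L/cmH2O = 1.054 s.
Fraction remaining = e^(−Te/τ) = e^(−1.15/1.054) = 0.3359.
Trapped volume = 410.0 × 0.3359 = 137.72 mL.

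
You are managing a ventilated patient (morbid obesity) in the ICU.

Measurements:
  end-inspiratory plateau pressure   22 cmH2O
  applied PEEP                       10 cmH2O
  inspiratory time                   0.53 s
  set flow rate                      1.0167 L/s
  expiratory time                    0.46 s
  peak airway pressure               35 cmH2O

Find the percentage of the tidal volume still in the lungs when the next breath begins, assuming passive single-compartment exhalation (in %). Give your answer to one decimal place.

44.9

Vt = flow × Ti = 1.0167 L/s × 0.53 s × 1000 mL/L = 538.85 mL.
R = (PIP − Pplat)/V̇ = (35 − 22) / 1.0167 = 13.0/1.0167 = 12.786 cmH2O·s/L.
C = Vt/(Pplat − PEEP) = 538.85 / (22 − 10) = 538.85/12.0 = 44.904 mL/cmH2O.
τ = R × C = 12.786 × 0.0449 L/cmH2O = 0.5741 s.
Fraction remaining at end-expiration = e^(−Te/τ) = e^(−0.46/0.5741) = 0.4488 → 44.88%.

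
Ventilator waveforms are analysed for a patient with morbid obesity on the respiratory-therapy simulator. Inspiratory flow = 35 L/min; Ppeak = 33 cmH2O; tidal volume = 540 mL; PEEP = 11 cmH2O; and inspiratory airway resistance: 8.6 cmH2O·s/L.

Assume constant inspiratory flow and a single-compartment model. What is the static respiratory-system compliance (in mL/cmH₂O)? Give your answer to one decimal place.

Flow: 35 L/min ÷ 60 = 0.5833 L/s.
Equation of motion (constant flow): PIP = Vt/C + R·V̇ + PEEP.
Vt/C = PIP − R·V̇ − PEEP = 33 − 8.6×0.5833 − 11 = 33 − 5.016 − 11 = 16.984 cmH2O.
C = Vt / 16.984 = 540 / 16.984 = 31.795 mL/cmH2O.

31.8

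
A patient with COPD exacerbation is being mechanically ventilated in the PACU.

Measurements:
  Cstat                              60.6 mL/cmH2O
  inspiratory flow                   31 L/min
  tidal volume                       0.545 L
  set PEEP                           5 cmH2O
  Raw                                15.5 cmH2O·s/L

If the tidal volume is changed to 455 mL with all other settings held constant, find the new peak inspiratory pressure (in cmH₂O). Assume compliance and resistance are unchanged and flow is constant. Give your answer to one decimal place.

Flow: 31 L/min ÷ 60 = 0.5167 L/s.
PIP = Vt/C + R·V̇ + PEEP (constant-flow equation of motion).
Only the elastic term changes: ΔPIP = ΔVt / C = (455 − 545) / 60.6 = -1.485 cmH2O.
Original PIP = 545/60.6 + 15.5×0.5167 + 5 = 22.002 cmH2O; new PIP = 22.002 + (-1.485) = 20.517 cmH2O.

20.5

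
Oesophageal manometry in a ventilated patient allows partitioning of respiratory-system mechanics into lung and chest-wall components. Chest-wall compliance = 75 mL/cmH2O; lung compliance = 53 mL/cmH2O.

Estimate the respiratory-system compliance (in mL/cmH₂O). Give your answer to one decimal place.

31.1

Lung and chest wall are elastances in series: 1/Crs = 1/CL + 1/Ccw.
1/Crs = 1/53 + 1/75 = 0.0322.
Crs = 31.056 mL/cmH2O.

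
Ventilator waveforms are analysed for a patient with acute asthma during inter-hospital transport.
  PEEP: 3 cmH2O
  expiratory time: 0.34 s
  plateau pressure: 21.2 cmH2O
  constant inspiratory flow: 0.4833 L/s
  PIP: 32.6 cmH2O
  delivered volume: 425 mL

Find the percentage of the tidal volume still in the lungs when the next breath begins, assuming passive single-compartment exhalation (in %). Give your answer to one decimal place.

R = (PIP − Pplat)/V̇ = (32.6 − 21.2) / 0.4833 = 11.4/0.4833 = 23.588 cmH2O·s/L.
C = Vt/(Pplat − PEEP) = 425.0 / (21.2 − 3) = 425.0/18.2 = 23.352 mL/cmH2O.
τ = R × C = 23.588 × 0.02335 L/cmH2O = 0.5508 s.
Fraction remaining at end-expiration = e^(−Te/τ) = e^(−0.34/0.5508) = 0.5394 → 53.94%.

53.9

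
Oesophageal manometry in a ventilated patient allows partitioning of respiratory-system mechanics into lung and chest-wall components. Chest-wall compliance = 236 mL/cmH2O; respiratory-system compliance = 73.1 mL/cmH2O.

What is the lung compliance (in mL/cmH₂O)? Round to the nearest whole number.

106

1/CL = 1/Crs − 1/Ccw.
1/CL = 1/73.1 − 1/236 = 0.009443.
CL = 105.9 mL/cmH2O.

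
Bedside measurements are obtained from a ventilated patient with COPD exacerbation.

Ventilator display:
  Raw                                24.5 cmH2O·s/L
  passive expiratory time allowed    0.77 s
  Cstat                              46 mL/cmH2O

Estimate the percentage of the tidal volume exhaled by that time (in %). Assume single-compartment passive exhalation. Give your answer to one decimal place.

49.5

τ = R × C = 24.5 × 46 mL/cmH2O = 24.5 × 0.046 L/cmH2O = 1.127 s.
Passive exhalation: V(t)/V₀ = e^(−t/τ) = e^(−0.77/1.127) = 0.505.
Fraction exhaled = 1 − 0.505 = 0.495 → 49.5%.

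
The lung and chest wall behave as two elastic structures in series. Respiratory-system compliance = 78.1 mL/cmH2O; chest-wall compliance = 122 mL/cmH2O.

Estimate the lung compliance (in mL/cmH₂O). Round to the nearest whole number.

1/CL = 1/Crs − 1/Ccw.
1/CL = 1/78.1 − 1/122 = 0.004607.
CL = 217.06 mL/cmH2O.

217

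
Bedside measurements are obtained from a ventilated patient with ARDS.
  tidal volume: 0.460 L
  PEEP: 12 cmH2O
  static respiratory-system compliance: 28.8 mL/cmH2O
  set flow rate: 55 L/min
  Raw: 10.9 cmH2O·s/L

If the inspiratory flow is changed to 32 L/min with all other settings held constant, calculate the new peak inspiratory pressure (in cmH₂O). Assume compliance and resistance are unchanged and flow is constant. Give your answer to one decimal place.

33.8

Flow: 55 L/min ÷ 60 = 0.9167 L/s.
New flow: 32 L/min ÷ 60 = 0.5333 L/s.
PIP = Vt/C + R·V̇ + PEEP (constant-flow equation of motion).
Only the resistive term changes: ΔPIP = R × ΔV̇ = 10.9 × (0.5333 − 0.9167) = 10.9 × -0.3834 = -4.179 cmH2O.
Original PIP = 460/28.8 + 10.9×0.9167 + 12 = 37.964 cmH2O; new PIP = 37.964 + (-4.179) = 33.785 cmH2O.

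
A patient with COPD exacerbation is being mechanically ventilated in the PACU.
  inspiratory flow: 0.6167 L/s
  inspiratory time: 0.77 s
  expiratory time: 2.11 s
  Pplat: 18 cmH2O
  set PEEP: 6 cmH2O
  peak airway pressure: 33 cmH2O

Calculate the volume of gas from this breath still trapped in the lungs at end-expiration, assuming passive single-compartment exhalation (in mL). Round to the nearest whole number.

53

Vt = flow × Ti = 0.6167 L/s × 0.77 s × 1000 mL/L = 474.86 mL.
R = (PIP − Pplat)/V̇ = (33 − 18) / 0.6167 = 15.0/0.6167 = 24.323 cmH2O·s/L.
C = Vt/(Pplat − PEEP) = 474.86 / (18 − 6) = 474.86/12.0 = 39.572 mL/cmH2O.
τ = R × C = 24.323 × 0.03957 L/cmH2O = 0.9625 s.
Fraction remaining = e^(−Te/τ) = e^(−2.11/0.9625) = 0.1117.
Trapped volume = 474.86 × 0.1117 = 53.042 mL.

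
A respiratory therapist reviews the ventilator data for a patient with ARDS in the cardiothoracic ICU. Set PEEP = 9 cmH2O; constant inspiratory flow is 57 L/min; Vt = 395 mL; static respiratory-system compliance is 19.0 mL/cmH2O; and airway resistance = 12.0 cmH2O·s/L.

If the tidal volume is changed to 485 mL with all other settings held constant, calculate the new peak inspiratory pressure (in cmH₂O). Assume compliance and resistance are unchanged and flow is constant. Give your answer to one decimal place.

45.9

Flow: 57 L/min ÷ 60 = 0.95 L/s.
PIP = Vt/C + R·V̇ + PEEP (constant-flow equation of motion).
Only the elastic term changes: ΔPIP = ΔVt / C = (485 − 395) / 19.0 = 4.737 cmH2O.
Original PIP = 395/19.0 + 12.0×0.95 + 9 = 41.189 cmH2O; new PIP = 41.189 + (4.737) = 45.926 cmH2O.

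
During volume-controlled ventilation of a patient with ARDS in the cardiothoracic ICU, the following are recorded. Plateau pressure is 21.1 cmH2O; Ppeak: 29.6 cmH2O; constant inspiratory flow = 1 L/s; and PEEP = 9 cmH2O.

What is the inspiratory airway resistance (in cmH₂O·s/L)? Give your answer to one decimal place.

Raw = (PIP − Pplat) / flow = (29.6 − 21.1) / 1 = 8.5 / 1 = 8.5 cmH2O·s/L.

8.5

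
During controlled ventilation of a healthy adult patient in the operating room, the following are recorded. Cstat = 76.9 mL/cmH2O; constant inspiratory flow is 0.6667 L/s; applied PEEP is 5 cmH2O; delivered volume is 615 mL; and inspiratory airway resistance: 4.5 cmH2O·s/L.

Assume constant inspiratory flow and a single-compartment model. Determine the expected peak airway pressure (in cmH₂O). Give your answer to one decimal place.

Equation of motion (constant flow): PIP = Vt/C + R·V̇ + PEEP.
PIP = 615/76.9 + 4.5×0.6667 + 5 = 7.997 + 3.0 + 5 = 15.997 cmH2O.

16.0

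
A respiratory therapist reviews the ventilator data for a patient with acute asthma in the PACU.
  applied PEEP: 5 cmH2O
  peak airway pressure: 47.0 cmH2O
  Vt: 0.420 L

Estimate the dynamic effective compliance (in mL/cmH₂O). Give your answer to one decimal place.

Dynamic compliance = Vt / (PIP − PEEP) = 420 / (47.0 − 5) = 420 / 42.0 = 10.0 mL/cmH2O.

10.0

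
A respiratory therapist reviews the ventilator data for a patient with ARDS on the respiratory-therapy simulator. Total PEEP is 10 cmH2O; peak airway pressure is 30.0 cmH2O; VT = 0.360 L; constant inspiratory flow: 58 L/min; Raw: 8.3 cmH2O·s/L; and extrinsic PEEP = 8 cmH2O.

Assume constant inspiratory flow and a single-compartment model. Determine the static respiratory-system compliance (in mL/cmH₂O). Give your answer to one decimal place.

30.1

Flow: 58 L/min ÷ 60 = 0.9667 L/s.
Total PEEP = 10 cmH2O (set 8 + intrinsic 2); this is the baseline alveolar pressure.
Equation of motion (constant flow): PIP = Vt/C + R·V̇ + PEEP.
Vt/C = PIP − R·V̇ − PEEP = 30.0 − 8.3×0.9667 − 10 = 30.0 − 8.024 − 10 = 11.976 cmH2O.
C = Vt / 11.976 = 360 / 11.976 = 30.06 mL/cmH2O.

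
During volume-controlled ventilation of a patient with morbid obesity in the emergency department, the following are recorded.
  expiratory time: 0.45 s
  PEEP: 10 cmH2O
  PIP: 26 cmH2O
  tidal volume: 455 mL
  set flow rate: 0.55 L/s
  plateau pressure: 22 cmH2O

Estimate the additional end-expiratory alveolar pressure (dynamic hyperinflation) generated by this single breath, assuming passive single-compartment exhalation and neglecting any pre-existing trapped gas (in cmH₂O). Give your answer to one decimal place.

R = (PIP − Pplat)/V̇ = (26 − 22) / 0.55 = 4.0/0.55 = 7.273 cmH2O·s/L.
C = Vt/(Pplat − PEEP) = 455.0 / (22 − 10) = 455.0/12.0 = 37.917 mL/cmH2O.
τ = R × C = 7.273 × 0.03792 L/cmH2O = 0.2758 s.
Fraction remaining = e^(−Te/τ) = e^(−0.45/0.2758) = 0.1956; trapped volume = 455.0 × 0.1956 = 88.998 mL.
Additional alveolar pressure from trapping ≈ V_trapped / C = 88.998 / 37.917 = 2.347 cmH2O.

2.3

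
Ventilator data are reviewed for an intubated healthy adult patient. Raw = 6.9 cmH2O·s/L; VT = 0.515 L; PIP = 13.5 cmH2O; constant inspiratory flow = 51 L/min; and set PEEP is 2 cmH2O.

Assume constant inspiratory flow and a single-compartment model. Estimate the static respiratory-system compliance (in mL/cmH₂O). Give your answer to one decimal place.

91.4

Flow: 51 L/min ÷ 60 = 0.85 L/s.
Equation of motion (constant flow): PIP = Vt/C + R·V̇ + PEEP.
Vt/C = PIP − R·V̇ − PEEP = 13.5 − 6.9×0.85 − 2 = 13.5 − 5.865 − 2 = 5.635 cmH2O.
C = Vt / 5.635 = 515 / 5.635 = 91.393 mL/cmH2O.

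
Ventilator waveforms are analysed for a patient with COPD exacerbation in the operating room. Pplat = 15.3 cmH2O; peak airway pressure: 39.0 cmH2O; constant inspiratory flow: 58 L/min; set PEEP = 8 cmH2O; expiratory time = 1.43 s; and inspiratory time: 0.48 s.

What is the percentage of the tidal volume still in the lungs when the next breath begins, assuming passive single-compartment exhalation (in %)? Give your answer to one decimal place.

Flow: 58 L/min ÷ 60 = 0.9667 L/s.
Vt = flow × Ti = 0.9667 L/s × 0.48 s × 1000 mL/L = 464.02 mL.
R = (PIP − Pplat)/V̇ = (39.0 − 15.3) / 0.9667 = 23.7/0.9667 = 24.516 cmH2O·s/L.
C = Vt/(Pplat − PEEP) = 464.02 / (15.3 − 8) = 464.02/7.3 = 63.564 mL/cmH2O.
τ = R × C = 24.516 × 0.06356 L/cmH2O = 1.558 s.
Fraction remaining at end-expiration = e^(−Te/τ) = e^(−1.43/1.558) = 0.3994 → 39.94%.

39.9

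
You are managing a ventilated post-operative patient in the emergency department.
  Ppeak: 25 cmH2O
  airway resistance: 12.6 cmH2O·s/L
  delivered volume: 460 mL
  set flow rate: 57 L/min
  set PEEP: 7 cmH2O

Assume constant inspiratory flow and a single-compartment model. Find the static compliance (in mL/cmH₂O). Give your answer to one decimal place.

Flow: 57 L/min ÷ 60 = 0.95 L/s.
Equation of motion (constant flow): PIP = Vt/C + R·V̇ + PEEP.
Vt/C = PIP − R·V̇ − PEEP = 25 − 12.6×0.95 − 7 = 25 − 11.97 − 7 = 6.03 cmH2O.
C = Vt / 6.03 = 460 / 6.03 = 76.285 mL/cmH2O.

76.3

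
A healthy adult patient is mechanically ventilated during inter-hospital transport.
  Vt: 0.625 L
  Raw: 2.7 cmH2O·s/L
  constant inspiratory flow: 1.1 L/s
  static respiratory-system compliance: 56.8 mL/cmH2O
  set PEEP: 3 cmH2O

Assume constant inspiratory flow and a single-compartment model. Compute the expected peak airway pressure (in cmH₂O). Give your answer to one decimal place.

17.0

Equation of motion (constant flow): PIP = Vt/C + R·V̇ + PEEP.
PIP = 625/56.8 + 2.7×1.1 + 3 = 11.004 + 2.97 + 3 = 16.974 cmH2O.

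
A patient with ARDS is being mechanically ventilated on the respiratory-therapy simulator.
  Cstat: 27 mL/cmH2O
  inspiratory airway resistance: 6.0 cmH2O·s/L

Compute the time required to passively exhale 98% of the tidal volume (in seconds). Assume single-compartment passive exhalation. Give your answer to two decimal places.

τ = R × C = 6.0 × 27 mL/cmH2O = 6.0 × 0.027 L/cmH2O = 0.162 s.
Exhaled fraction f = 1 − e^(−t/τ) → t = −τ·ln(1 − f) = −0.162·ln(0.02) = 0.6337 s.

0.63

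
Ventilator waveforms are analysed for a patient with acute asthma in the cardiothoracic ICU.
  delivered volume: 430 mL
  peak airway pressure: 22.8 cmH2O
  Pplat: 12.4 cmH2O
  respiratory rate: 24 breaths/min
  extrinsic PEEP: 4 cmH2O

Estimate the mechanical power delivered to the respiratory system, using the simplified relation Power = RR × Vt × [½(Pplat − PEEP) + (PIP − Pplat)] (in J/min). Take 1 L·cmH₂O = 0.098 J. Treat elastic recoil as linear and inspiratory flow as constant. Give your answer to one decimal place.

Per-breath work = Vt × [½(Pplat−PEEP) + (PIP−Pplat)] = 0.430 × [0.5×8.4 + 10.4] = 0.430 × 14.6 = 6.278 L·cmH2O.
Power = 24 × 6.278 = 150.67 L·cmH2O/min.
× 0.098 J/(L·cmH2O) → 14.766 J/min.

14.8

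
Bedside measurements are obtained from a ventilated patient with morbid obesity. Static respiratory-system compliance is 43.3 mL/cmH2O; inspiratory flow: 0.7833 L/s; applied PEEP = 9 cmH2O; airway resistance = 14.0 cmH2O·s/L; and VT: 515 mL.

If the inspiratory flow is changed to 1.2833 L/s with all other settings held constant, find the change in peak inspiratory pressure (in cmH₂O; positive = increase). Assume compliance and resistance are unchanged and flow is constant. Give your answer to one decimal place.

7.0

PIP = Vt/C + R·V̇ + PEEP (constant-flow equation of motion).
Only the resistive term changes: ΔPIP = R × ΔV̇ = 14.0 × (1.2833 − 0.7833) = 14.0 × 0.5 = 7.0 cmH2O.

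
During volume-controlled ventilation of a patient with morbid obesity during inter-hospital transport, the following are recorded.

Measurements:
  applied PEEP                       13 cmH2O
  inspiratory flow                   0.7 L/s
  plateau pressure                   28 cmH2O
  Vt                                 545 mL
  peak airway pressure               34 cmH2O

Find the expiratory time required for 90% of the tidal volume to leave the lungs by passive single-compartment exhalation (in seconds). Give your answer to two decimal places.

R = (PIP − Pplat)/V̇ = (34 − 28) / 0.7 = 6.0/0.7 = 8.571 cmH2O·s/L.
C = Vt/(Pplat − PEEP) = 545.0 / (28 − 13) = 545.0/15.0 = 36.333 mL/cmH2O.
τ = R × C = 8.571 × 0.03633 L/cmH2O = 0.3114 s.
t = −τ·ln(1 − 0.90) = −0.3114·ln(0.1) = 0.717 s.

0.72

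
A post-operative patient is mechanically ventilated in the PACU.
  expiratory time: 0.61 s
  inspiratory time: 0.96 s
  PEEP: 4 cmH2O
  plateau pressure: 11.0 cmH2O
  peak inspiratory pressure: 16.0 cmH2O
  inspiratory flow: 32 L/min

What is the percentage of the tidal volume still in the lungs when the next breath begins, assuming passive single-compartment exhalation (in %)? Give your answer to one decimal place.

Flow: 32 L/min ÷ 60 = 0.5333 L/s.
Vt = flow × Ti = 0.5333 L/s × 0.96 s × 1000 mL/L = 511.97 mL.
R = (PIP − Pplat)/V̇ = (16.0 − 11.0) / 0.5333 = 5.0/0.5333 = 9.376 cmH2O·s/L.
C = Vt/(Pplat − PEEP) = 511.97 / (11.0 − 4) = 511.97/7.0 = 73.139 mL/cmH2O.
τ = R × C = 9.376 × 0.07314 L/cmH2O = 0.6858 s.
Fraction remaining at end-expiration = e^(−Te/τ) = e^(−0.61/0.6858) = 0.4109 → 41.09%.

41.1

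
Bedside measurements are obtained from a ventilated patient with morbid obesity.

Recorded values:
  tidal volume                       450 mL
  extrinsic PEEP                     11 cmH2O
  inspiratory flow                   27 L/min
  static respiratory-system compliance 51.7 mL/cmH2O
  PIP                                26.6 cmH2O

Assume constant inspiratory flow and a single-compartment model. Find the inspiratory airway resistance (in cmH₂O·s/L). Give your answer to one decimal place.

Flow: 27 L/min ÷ 60 = 0.45 L/s.
Equation of motion (constant flow): PIP = Vt/C + R·V̇ + PEEP.
R·V̇ = PIP − Vt/C − PEEP = 26.6 − 450/51.7 − 11 = 26.6 − 8.704 − 11 = 6.896 cmH2O.
R = 6.896 / 0.45 = 15.324 cmH2O·s/L.

15.3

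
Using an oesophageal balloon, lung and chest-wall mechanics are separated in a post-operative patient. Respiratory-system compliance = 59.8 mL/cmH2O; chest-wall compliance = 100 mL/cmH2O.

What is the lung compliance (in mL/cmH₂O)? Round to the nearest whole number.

149

1/CL = 1/Crs − 1/Ccw.
1/CL = 1/59.8 − 1/100 = 0.006722.
CL = 148.77 mL/cmH2O.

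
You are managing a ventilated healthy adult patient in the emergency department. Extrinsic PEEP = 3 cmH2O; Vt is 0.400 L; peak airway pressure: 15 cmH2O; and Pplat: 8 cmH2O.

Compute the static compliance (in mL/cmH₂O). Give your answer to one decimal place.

80.0

Cstat = Vt / (Pplat − PEEP) = 400 / (8 − 3) = 400 / 5.0 = 80.0 mL/cmH2O.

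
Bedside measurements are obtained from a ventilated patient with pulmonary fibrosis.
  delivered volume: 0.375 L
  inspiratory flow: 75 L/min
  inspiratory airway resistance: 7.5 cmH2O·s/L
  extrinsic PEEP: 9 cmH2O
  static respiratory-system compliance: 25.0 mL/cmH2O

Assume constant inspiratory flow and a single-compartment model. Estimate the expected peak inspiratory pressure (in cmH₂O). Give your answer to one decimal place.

Flow: 75 L/min ÷ 60 = 1.25 L/s.
Equation of motion (constant flow): PIP = Vt/C + R·V̇ + PEEP.
PIP = 375/25.0 + 7.5×1.25 + 9 = 15.0 + 9.375 + 9 = 33.375 cmH2O.

33.4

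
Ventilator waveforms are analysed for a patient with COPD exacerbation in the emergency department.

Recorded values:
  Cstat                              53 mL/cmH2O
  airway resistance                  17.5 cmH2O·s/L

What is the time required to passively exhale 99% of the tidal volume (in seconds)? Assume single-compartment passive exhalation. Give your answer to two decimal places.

4.27

τ = R × C = 17.5 × 53 mL/cmH2O = 17.5 × 0.053 L/cmH2O = 0.9275 s.
Exhaled fraction f = 1 − e^(−t/τ) → t = −τ·ln(1 − f) = −0.9275·ln(0.01) = 4.271 s.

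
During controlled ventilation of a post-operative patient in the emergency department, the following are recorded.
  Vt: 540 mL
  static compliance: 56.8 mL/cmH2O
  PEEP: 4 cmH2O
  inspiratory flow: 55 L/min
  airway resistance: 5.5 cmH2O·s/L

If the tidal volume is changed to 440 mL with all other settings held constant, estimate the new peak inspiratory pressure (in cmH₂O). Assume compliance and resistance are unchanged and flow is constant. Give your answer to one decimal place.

16.8

Flow: 55 L/min ÷ 60 = 0.9167 L/s.
PIP = Vt/C + R·V̇ + PEEP (constant-flow equation of motion).
Only the elastic term changes: ΔPIP = ΔVt / C = (440 − 540) / 56.8 = -1.761 cmH2O.
Original PIP = 540/56.8 + 5.5×0.9167 + 4 = 18.549 cmH2O; new PIP = 18.549 + (-1.761) = 16.788 cmH2O.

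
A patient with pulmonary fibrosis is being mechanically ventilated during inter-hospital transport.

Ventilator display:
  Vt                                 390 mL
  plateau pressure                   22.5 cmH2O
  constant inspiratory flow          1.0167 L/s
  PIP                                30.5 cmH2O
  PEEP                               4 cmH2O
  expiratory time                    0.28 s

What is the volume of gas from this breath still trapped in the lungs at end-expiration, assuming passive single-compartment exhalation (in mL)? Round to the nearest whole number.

R = (PIP − Pplat)/V̇ = (30.5 − 22.5) / 1.0167 = 8.0/1.0167 = 7.869 cmH2O·s/L.
C = Vt/(Pplat − PEEP) = 390.0 / (22.5 − 4) = 390.0/18.5 = 21.081 mL/cmH2O.
τ = R × C = 7.869 × 0.02108 L/cmH2O = 0.1659 s.
Fraction remaining = e^(−Te/τ) = e^(−0.28/0.1659) = 0.1849.
Trapped volume = 390.0 × 0.1849 = 72.111 mL.

72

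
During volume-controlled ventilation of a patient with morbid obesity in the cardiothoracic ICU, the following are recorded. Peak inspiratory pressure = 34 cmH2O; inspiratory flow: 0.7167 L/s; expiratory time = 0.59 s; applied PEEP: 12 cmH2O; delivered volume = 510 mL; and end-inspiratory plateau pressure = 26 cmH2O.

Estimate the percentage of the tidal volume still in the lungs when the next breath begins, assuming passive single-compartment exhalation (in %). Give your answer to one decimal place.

R = (PIP − Pplat)/V̇ = (34 − 26) / 0.7167 = 8.0/0.7167 = 11.162 cmH2O·s/L.
C = Vt/(Pplat − PEEP) = 510.0 / (26 − 12) = 510.0/14.0 = 36.429 mL/cmH2O.
τ = R × C = 11.162 × 0.03643 L/cmH2O = 0.4066 s.
Fraction remaining at end-expiration = e^(−Te/τ) = e^(−0.59/0.4066) = 0.2343 → 23.43%.

23.4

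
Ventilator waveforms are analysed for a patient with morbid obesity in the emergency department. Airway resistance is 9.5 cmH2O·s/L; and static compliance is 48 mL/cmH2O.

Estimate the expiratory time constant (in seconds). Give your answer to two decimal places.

τ = R × C = 9.5 × 48 mL/cmH2O = 9.5 × 0.048 L/cmH2O = 0.456 s.

0.46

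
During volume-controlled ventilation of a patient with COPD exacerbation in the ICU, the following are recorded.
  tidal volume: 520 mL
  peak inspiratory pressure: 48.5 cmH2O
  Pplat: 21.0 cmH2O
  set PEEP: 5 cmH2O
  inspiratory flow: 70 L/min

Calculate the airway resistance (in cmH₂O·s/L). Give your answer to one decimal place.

Flow: 70 L/min ÷ 60 = 1.1667 L/s.
Raw = (PIP − Pplat) / flow = (48.5 − 21.0) / 1.1667 = 27.5 / 1.1667 = 23.571 cmH2O·s/L.

23.6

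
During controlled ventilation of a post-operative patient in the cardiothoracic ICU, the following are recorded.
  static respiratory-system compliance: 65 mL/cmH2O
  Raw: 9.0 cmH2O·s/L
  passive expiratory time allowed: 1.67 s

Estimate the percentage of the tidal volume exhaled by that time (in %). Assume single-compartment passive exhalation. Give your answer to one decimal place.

τ = R × C = 9.0 × 65 mL/cmH2O = 9.0 × 0.065 L/cmH2O = 0.585 s.
Passive exhalation: V(t)/V₀ = e^(−t/τ) = e^(−1.67/0.585) = 0.05757.
Fraction exhaled = 1 − 0.05757 = 0.9424 → 94.24%.

94.2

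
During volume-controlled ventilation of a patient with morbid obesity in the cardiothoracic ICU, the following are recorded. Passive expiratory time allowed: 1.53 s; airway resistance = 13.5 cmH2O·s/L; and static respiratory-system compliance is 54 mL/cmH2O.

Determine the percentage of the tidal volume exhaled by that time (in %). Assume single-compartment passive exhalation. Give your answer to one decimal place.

87.7

τ = R × C = 13.5 × 54 mL/cmH2O = 13.5 × 0.054 L/cmH2O = 0.729 s.
Passive exhalation: V(t)/V₀ = e^(−t/τ) = e^(−1.53/0.729) = 0.1226.
Fraction exhaled = 1 − 0.1226 = 0.8774 → 87.74%.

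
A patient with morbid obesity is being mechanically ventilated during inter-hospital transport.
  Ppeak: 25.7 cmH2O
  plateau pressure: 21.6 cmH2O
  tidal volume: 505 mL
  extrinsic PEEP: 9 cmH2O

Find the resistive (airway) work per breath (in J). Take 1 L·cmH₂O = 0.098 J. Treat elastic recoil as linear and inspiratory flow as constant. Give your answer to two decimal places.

With constant inspiratory flow the resistive pressure is constant at PIP − Pplat = 25.7 − 21.6 = 4.1 cmH2O, so resistive work = 4.1 × 0.505 = 2.071 L·cmH2O.
× 0.098 J/(L·cmH2O) → 0.203 J.

0.20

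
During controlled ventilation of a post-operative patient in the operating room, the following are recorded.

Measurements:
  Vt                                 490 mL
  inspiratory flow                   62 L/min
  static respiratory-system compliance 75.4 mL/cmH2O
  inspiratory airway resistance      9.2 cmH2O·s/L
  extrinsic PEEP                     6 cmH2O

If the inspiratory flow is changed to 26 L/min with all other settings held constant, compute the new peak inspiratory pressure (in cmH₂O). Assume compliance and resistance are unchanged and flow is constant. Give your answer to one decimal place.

16.5

Flow: 62 L/min ÷ 60 = 1.0333 L/s.
New flow: 26 L/min ÷ 60 = 0.4333 L/s.
PIP = Vt/C + R·V̇ + PEEP (constant-flow equation of motion).
Only the resistive term changes: ΔPIP = R × ΔV̇ = 9.2 × (0.4333 − 1.0333) = 9.2 × -0.6 = -5.52 cmH2O.
Original PIP = 490/75.4 + 9.2×1.0333 + 6 = 22.005 cmH2O; new PIP = 22.005 + (-5.52) = 16.485 cmH2O.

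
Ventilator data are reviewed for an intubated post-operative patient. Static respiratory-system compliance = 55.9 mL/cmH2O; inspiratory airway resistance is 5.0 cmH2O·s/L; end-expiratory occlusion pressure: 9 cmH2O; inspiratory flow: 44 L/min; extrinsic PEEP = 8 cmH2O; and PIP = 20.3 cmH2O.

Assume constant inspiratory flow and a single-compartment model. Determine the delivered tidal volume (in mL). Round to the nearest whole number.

Flow: 44 L/min ÷ 60 = 0.7333 L/s.
Total PEEP = 9 cmH2O (set 8 + intrinsic 1); this is the baseline alveolar pressure.
Equation of motion (constant flow): PIP = Vt/C + R·V̇ + PEEP.
Vt/C = PIP − R·V̇ − PEEP = 20.3 − 3.667 − 9 = 7.633 cmH2O.
Vt = C × 7.633 = 55.9 × 7.633 = 426.68 mL.

427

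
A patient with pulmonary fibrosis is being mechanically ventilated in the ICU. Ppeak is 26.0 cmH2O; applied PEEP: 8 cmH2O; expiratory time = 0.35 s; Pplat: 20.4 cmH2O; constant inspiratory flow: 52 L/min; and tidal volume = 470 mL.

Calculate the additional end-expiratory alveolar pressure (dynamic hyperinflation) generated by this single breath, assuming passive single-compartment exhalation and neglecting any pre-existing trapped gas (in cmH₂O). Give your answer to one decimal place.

Flow: 52 L/min ÷ 60 = 0.8667 L/s.
R = (PIP − Pplat)/V̇ = (26.0 − 20.4) / 0.8667 = 5.6/0.8667 = 6.461 cmH2O·s/L.
C = Vt/(Pplat − PEEP) = 470.0 / (20.4 − 8) = 470.0/12.4 = 37.903 mL/cmH2O.
τ = R × C = 6.461 × 0.0379 L/cmH2O = 0.2449 s.
Fraction remaining = e^(−Te/τ) = e^(−0.35/0.2449) = 0.2395; trapped volume = 470.0 × 0.2395 = 112.57 mL.
Additional alveolar pressure from trapping ≈ V_trapped / C = 112.57 / 37.903 = 2.97 cmH2O.

3.0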